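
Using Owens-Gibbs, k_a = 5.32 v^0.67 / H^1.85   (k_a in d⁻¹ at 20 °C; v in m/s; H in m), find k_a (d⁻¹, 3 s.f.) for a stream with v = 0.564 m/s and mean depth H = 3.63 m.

k_a = 5.32 × 0.564^0.67 / 3.63^1.85 = 5.32 × 0.6813 / 10.86 = 0.3338 d⁻¹.

k_a ≈ 0.334 d⁻¹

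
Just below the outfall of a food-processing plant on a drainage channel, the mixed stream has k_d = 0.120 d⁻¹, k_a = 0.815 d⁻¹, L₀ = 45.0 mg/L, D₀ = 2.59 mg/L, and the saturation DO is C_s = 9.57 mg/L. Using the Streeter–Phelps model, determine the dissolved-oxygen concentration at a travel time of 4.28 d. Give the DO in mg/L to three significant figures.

DO ≈ 5.08 mg/L

k_d L₀/(k_a−k_d) = 0.120×45.0/(0.815−0.120) = 5.400/0.6950 = 7.770 mg/L.
e^(−k_d t) = e^(−0.120×4.280) = 0.5983; e^(−k_a t) = e^(−0.815×4.280) = 0.03056.
D = 7.770 × (0.5983 − 0.03056) + 2.59 × 0.03056 = 4.412 + 0.07914 = 4.491 mg/L.
DO = C_s − D = 9.57 − 4.491 = 5.079 mg/L.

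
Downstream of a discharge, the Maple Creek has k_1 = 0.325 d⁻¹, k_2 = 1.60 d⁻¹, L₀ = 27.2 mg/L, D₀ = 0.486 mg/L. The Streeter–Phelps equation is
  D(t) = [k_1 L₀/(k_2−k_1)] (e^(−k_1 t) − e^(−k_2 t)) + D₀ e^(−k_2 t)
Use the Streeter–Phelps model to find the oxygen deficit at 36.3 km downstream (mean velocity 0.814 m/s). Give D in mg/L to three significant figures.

Travel time t = x/v = 36.3 km / (0.814 m/s) = 36300 m / 0.814 m/s = 44590 s = 0.5161 d.
k_1 L₀/(k_2−k_1) = 0.325×27.2/(1.60−0.325) = 8.840/1.275 = 6.933 mg/L.
e^(−k_1 t) = e^(−0.325×0.5161) = 0.8456; e^(−k_2 t) = e^(−1.60×0.5161) = 0.4379.
D = 6.933 × (0.8456 − 0.4379) + 0.486 × 0.4379 = 2.827 + 0.2128 = 3.039 mg/L.

D ≈ 3.04 mg/L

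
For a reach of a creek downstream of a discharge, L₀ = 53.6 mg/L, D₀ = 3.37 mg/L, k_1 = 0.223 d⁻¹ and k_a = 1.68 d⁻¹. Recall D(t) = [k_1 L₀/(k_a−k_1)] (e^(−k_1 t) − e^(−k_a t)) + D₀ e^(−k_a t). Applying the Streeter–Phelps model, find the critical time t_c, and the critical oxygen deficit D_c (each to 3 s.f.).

With k_a/k_1 = 7.534 and 1 − D₀(k_a−k_1)/(k_1 L₀) = 0.5892,
t_c = ln(7.534 × 0.5892) / (1.68 − 0.223) = ln(4.439) / 1.457 = 1.490/1.457 = 1.023 d.
D_c = (k_1/k_a) L₀ e^(−k_1 t_c) = (0.223/1.68) × 53.6 × e^(−0.223×1.023) = 0.1327 × 53.6 × 0.7960 = 5.664 mg/L.

t_c ≈ 1.02 d; D_c ≈ 5.66 mg/L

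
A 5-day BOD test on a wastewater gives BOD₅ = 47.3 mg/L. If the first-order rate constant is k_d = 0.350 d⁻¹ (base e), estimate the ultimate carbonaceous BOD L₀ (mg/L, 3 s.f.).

BOD₅ = L₀(1 − e^(−5k_d)) ⇒ L₀ = BOD₅ / (1 − e^(−5×0.350))
= 47.3 / (1 − 0.1738) = 47.3 / 0.8262 = 57.25 mg/L.

L₀ ≈ 57.2 mg/L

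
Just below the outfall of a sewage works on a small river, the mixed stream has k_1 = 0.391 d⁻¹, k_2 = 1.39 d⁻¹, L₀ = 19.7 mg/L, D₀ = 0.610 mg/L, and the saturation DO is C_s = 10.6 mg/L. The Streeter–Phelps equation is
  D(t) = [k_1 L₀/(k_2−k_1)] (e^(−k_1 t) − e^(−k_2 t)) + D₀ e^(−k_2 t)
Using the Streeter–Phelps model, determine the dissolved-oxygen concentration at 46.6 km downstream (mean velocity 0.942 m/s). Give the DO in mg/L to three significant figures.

Travel time t = x/v = 46.6 km / (0.942 m/s) = 46600 m / 0.942 m/s = 49470 s = 0.5726 d.
k_1 L₀/(k_2−k_1) = 0.391×19.7/(1.39−0.391) = 7.703/0.9990 = 7.710 mg/L.
e^(−k_1 t) = e^(−0.391×0.5726) = 0.7994; e^(−k_2 t) = e^(−1.39×0.5726) = 0.4512.
D = 7.710 × (0.7994 − 0.4512) + 0.610 × 0.4512 = 2.685 + 0.2752 = 2.960 mg/L.
DO = C_s − D = 10.6 − 2.960 = 7.640 mg/L.

DO ≈ 7.64 mg/L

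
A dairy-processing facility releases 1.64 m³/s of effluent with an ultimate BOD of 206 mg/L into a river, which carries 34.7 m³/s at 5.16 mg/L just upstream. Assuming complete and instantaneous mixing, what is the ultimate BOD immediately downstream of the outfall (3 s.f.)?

14.2 mg/L

Flow-weighted mixing: C = (Q_r C_r + Q_w C_w)/(Q_r + Q_w)
= (34.7×5.16 + 1.64×206)/(34.7 + 1.64) = 516.9/36.34 = 14.22 mg/L.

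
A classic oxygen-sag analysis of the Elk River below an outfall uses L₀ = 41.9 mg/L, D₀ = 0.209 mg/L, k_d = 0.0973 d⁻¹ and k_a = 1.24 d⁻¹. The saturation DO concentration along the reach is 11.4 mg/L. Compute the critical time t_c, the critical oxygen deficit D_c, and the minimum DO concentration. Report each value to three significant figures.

With k_a/k_d = 12.74 and 1 − D₀(k_a−k_d)/(k_d L₀) = 0.9414,
t_c = ln(12.74 × 0.9414) / (1.24 − 0.0973) = ln(12.00) / 1.143 = 2.485/1.143 = 2.174 d.
L(t_c) = L₀ e^(−k_d t_c) = 41.9 × 0.8093 = 33.91 mg/L, and at the critical point k_a D_c = k_d L, so D_c = (0.0973/1.24) × 33.91 = 2.661 mg/L.
Minimum DO = C_s − D_c = 11.4 − 2.661 = 8.739 mg/L.

t_c ≈ 2.17 d; D_c ≈ 2.66 mg/L; min DO ≈ 8.74 mg/L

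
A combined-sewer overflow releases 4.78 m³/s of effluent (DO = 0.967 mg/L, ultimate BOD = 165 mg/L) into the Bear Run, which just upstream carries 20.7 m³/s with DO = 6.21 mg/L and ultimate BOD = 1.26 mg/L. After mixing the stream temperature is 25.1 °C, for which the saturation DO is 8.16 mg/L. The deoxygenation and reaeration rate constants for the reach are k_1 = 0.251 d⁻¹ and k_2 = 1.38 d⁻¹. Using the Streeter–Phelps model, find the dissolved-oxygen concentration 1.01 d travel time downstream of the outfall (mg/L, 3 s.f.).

Mixed DO = (20.7×6.21 + 4.78×0.967)/(20.7+4.78) = 133.2/25.48 = 5.226 mg/L.
Mixed L₀ = (20.7×1.26 + 4.78×165)/(25.48) = 814.8/25.48 = 31.98 mg/L.
Initial deficit D₀ = C_s − DO₀ = 8.16 − 5.226 = 2.934 mg/L.
D(1.01) = [0.251×31.98/(1.38−0.251)](e^(−0.251×1.01) − e^(−1.38×1.01)) + 2.934 e^(−1.38×1.01)
= 7.109 × (0.7761 − 0.2481) + 2.934 × 0.2481 = 4.481 mg/L.
DO = 8.16 − 4.481 = 3.679 mg/L.

DO ≈ 3.68 mg/L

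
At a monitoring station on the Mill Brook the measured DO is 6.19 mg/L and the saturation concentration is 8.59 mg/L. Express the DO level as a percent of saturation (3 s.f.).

% saturation = C/C_s × 100 = 6.19/8.59 × 100 = 72.1 %.

72.1 % saturation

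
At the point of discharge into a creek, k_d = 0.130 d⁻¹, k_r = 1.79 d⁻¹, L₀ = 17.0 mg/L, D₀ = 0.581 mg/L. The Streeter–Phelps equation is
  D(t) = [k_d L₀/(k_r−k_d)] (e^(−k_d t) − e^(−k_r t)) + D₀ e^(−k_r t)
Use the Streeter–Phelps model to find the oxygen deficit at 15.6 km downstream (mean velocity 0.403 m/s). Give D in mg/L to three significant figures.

D ≈ 0.920 mg/L

Travel time t = x/v = 15.6 km / (0.403 m/s) = 15600 m / 0.403 m/s = 38710 s = 0.4480 d.
k_d L₀/(k_r−k_d) = 0.130×17.0/(1.79−0.130) = 2.210/1.660 = 1.331 mg/L.
e^(−k_d t) = e^(−0.130×0.4480) = 0.9434; e^(−k_r t) = e^(−1.79×0.4480) = 0.4484.
D = 1.331 × (0.9434 − 0.4484) + 0.581 × 0.4484 = 0.6590 + 0.2605 = 0.9195 mg/L.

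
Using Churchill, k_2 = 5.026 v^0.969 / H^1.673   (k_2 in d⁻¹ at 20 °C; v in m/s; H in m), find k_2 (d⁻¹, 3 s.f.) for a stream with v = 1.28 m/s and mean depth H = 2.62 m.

k_2 = 5.026 × 1.28^0.969 / 2.62^1.673 = 5.026 × 1.270 / 5.010 = 1.274 d⁻¹.

k_2 ≈ 1.27 d⁻¹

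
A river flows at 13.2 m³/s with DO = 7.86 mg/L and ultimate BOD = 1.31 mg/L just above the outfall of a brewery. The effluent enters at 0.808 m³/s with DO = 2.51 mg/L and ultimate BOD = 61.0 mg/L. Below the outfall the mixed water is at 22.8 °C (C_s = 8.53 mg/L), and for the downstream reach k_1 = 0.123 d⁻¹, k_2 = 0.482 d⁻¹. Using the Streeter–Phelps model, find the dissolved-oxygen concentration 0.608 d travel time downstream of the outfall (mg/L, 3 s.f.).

Mixed DO = (13.2×7.86 + 0.808×2.51)/(13.2+0.808) = 105.8/14.01 = 7.551 mg/L.
Mixed L₀ = (13.2×1.31 + 0.808×61.0)/(14.01) = 66.58/14.01 = 4.753 mg/L.
Initial deficit D₀ = C_s − DO₀ = 8.53 − 7.551 = 0.9786 mg/L.
D(0.608) = [0.123×4.753/(0.482−0.123)](e^(−0.123×0.608) − e^(−0.482×0.608)) + 0.9786 e^(−0.482×0.608)
= 1.628 × (0.9279 − 0.7460) + 0.9786 × 0.7460 = 1.026 mg/L.
DO = 8.53 − 1.026 = 7.504 mg/L.

DO ≈ 7.50 mg/L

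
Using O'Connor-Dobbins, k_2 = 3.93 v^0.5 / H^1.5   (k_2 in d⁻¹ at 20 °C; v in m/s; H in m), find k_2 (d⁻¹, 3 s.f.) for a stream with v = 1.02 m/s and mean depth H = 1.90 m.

k_2 ≈ 1.52 d⁻¹

k_2 = 3.93 × 1.02^0.5 / 1.90^1.5 = 3.93 × 1.010 / 2.619 = 1.516 d⁻¹.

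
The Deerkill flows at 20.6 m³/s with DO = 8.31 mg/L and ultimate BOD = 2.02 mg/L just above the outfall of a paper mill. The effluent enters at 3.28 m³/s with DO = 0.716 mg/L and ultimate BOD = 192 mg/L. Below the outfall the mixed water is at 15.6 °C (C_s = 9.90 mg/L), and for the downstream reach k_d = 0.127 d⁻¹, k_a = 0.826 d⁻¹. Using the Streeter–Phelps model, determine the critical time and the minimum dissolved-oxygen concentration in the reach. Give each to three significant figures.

t_c ≈ 1.64 d; minimum DO ≈ 6.39 mg/L

Mixed DO = (20.6×8.31 + 3.28×0.716)/(20.6+3.28) = 173.5/23.88 = 7.267 mg/L.
Mixed L₀ = (20.6×2.02 + 3.28×192)/(23.88) = 671.4/23.88 = 28.11 mg/L.
Initial deficit D₀ = C_s − DO₀ = 9.90 − 7.267 = 2.633 mg/L.
t_c = (1/0.6990) ln[(0.826/0.127)(1 − 2.633×0.6990/(0.127×28.11))] = 1.431 × ln(3.151) = 1.642 d.
D_c = (0.127/0.826) × 28.11 × e^(−0.127×1.642) = 0.1538 × 28.11 × 0.8118 = 3.509 mg/L.
Minimum DO = 9.90 − 3.509 = 6.391 mg/L.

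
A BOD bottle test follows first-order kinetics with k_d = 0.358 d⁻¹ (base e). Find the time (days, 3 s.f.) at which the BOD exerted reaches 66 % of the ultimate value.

y/L₀ = 1 − e^(−k_d t) = 0.66 ⇒ e^(−k_d t) = 0.340
t = −ln(0.340) / 0.358 = 1.079 / 0.358 = 3.013 d.

t ≈ 3.01 d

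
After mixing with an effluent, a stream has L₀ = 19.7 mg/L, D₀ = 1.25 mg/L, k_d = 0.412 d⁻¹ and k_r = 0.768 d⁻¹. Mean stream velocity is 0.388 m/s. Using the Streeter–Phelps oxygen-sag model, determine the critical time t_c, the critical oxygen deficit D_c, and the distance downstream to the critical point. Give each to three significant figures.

t_c = [1/(k_r−k_d)] ln[(k_r/k_d)(1 − D₀(k_r−k_d)/(k_d L₀))]
= [1/(0.768−0.412)] ln[(0.768/0.412)(1 − 1.25×0.3560/(0.412×19.7))]
= (1/0.3560) ln[1.864 × 0.9452] = 2.809 × ln(1.762) = 2.809 × 0.5664 = 1.591 d.
D_c = (k_d/k_r) L₀ e^(−k_d t_c) = (0.412/0.768) × 19.7 × e^(−0.412×1.591) = 0.5365 × 19.7 × 0.5192 = 5.487 mg/L.
x_c = v t_c = 0.388 m/s × 1.591 d × 86400 s/d = 53330 m ≈ 53.3 km.

t_c ≈ 1.59 d; D_c ≈ 5.49 mg/L; x_c ≈ 53.3 km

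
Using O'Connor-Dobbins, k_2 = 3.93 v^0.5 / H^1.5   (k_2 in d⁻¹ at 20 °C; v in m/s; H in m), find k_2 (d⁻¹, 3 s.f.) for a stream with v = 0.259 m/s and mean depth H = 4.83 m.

k_2 ≈ 0.188 d⁻¹

k_2 = 3.93 × 0.259^0.5 / 4.83^1.5 = 3.93 × 0.5089 / 10.62 = 0.1884 d⁻¹.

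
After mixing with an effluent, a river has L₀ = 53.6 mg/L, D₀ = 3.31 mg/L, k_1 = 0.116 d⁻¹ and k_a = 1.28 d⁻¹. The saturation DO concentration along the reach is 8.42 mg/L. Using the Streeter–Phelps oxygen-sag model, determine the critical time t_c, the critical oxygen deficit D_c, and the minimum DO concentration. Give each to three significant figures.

t_c ≈ 1.23 d; D_c ≈ 4.21 mg/L; min DO ≈ 4.21 mg/L

With k_a/k_1 = 11.03 and 1 − D₀(k_a−k_1)/(k_1 L₀) = 0.3803,
t_c = ln(11.03 × 0.3803) / (1.28 − 0.116) = ln(4.197) / 1.164 = 1.434/1.164 = 1.232 d.
D_c = (k_1/k_a) L₀ e^(−k_1 t_c) = (0.116/1.28) × 53.6 × e^(−0.116×1.232) = 0.09062 × 53.6 × 0.8668 = 4.211 mg/L.
Minimum DO = C_s − D_c = 8.42 − 4.211 = 4.209 mg/L.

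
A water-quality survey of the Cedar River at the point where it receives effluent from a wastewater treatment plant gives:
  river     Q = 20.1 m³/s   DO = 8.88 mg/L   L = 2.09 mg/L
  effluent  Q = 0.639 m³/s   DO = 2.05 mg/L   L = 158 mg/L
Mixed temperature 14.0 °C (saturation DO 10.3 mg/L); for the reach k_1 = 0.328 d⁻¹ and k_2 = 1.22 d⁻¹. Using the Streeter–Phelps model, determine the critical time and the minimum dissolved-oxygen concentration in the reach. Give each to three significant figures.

Mixed DO = (20.1×8.88 + 0.639×2.05)/(20.1+0.639) = 179.8/20.74 = 8.670 mg/L.
Mixed L₀ = (20.1×2.09 + 0.639×158)/(20.74) = 143.0/20.74 = 6.894 mg/L.
Initial deficit D₀ = C_s − DO₀ = 10.3 − 8.670 = 1.630 mg/L.
t_c = (1/0.8920) ln[(1.22/0.328)(1 − 1.630×0.8920/(0.328×6.894))] = 1.121 × ln(1.327) = 0.3173 d.
D_c = (0.328/1.22) × 6.894 × e^(−0.328×0.3173) = 0.2689 × 6.894 × 0.9012 = 1.670 mg/L.
Minimum DO = 10.3 − 1.670 = 8.630 mg/L.

t_c ≈ 0.317 d; minimum DO ≈ 8.63 mg/L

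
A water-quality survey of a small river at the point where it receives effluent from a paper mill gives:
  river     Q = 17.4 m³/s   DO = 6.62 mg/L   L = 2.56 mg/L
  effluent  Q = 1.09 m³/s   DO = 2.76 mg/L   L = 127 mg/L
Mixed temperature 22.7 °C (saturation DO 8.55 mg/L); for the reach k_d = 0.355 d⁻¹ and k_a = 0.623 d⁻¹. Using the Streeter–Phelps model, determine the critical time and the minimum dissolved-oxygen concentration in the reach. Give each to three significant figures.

t_c ≈ 1.43 d; minimum DO ≈ 5.15 mg/L

Mixed DO = (17.4×6.62 + 1.09×2.76)/(17.4+1.09) = 118.2/18.49 = 6.392 mg/L.
Mixed L₀ = (17.4×2.56 + 1.09×127)/(18.49) = 183.0/18.49 = 9.896 mg/L.
Initial deficit D₀ = C_s − DO₀ = 8.55 − 6.392 = 2.158 mg/L.
t_c = (1/0.2680) ln[(0.623/0.355)(1 − 2.158×0.2680/(0.355×9.896))] = 3.731 × ln(1.466) = 1.428 d.
D_c = (0.355/0.623) × 9.896 × e^(−0.355×1.428) = 0.5698 × 9.896 × 0.6024 = 3.397 mg/L.
Minimum DO = 8.55 − 3.397 = 5.153 mg/L.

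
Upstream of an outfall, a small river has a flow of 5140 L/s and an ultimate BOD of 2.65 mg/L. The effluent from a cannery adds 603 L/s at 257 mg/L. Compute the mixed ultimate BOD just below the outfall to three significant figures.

Flow-weighted mixing: C = (Q_r C_r + Q_w C_w)/(Q_r + Q_w)
= (5140×2.65 + 603×257)/(5140 + 603) = 168600/5743 = 29.36 mg/L.

29.4 mg/L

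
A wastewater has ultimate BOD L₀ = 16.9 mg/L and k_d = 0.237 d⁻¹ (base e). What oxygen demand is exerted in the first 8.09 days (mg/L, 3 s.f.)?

y ≈ 14.4 mg/L

y_t = L₀(1 − e^(−k_d t)) = 16.9 × (1 − e^(−0.237×8.09))
= 16.9 × (1 − 0.1470) = 16.9 × 0.8530 = 14.42 mg/L.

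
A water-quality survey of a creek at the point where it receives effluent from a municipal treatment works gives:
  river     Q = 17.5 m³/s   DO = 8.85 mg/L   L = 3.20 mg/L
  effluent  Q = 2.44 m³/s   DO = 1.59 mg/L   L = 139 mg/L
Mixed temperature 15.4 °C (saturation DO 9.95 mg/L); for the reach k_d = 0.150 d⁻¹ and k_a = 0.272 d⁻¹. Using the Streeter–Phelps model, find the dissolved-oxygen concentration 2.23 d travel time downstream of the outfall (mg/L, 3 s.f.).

Mixed DO = (17.5×8.85 + 2.44×1.59)/(17.5+2.44) = 158.8/19.94 = 7.962 mg/L.
Mixed L₀ = (17.5×3.20 + 2.44×139)/(19.94) = 395.2/19.94 = 19.82 mg/L.
Initial deficit D₀ = C_s − DO₀ = 9.95 − 7.962 = 1.988 mg/L.
D(2.23) = [0.150×19.82/(0.272−0.150)](e^(−0.150×2.23) − e^(−0.272×2.23)) + 1.988 e^(−0.272×2.23)
= 24.37 × (0.7157 − 0.5452) + 1.988 × 0.5452 = 5.238 mg/L.
DO = 9.95 − 5.238 = 4.712 mg/L.

DO ≈ 4.71 mg/L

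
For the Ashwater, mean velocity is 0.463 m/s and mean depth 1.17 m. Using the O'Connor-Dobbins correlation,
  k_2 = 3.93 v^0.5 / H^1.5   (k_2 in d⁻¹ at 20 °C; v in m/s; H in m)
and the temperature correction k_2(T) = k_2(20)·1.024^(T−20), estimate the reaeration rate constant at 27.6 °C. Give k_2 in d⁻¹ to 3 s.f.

k_2(20) = 3.93 × 0.463^0.5 / 1.17^1.5 = 3.93 × 0.6804 / 1.266 = 2.113 d⁻¹.
k_2(27.6) = 2.113 × 1.024^(27.6−20) = 2.113 × 1.198 = 2.530 d⁻¹.

k_2 ≈ 2.53 d⁻¹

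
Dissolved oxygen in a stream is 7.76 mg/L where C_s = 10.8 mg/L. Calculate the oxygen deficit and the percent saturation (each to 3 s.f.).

D = C_s − C = 10.8 − 7.76 = 3.04 mg/L.
% saturation = 7.76/10.8 × 100 = 71.9 %.

D ≈ 3.04 mg/L; 71.9 % saturation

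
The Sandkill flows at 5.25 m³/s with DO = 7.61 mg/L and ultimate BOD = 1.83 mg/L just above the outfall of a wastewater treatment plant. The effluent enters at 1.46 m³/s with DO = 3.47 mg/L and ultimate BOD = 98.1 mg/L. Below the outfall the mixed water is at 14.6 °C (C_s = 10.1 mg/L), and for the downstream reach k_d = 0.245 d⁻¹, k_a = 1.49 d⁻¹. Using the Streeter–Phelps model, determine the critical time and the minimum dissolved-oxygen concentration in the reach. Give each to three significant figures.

t_c ≈ 0.315 d; minimum DO ≈ 6.63 mg/L

Mixed DO = (5.25×7.61 + 1.46×3.47)/(5.25+1.46) = 45.02/6.710 = 6.709 mg/L.
Mixed L₀ = (5.25×1.83 + 1.46×98.1)/(6.710) = 152.8/6.710 = 22.78 mg/L.
Initial deficit D₀ = C_s − DO₀ = 10.1 − 6.709 = 3.391 mg/L.
t_c = (1/1.245) ln[(1.49/0.245)(1 − 3.391×1.245/(0.245×22.78))] = 0.8032 × ln(1.481) = 0.3154 d.
D_c = (0.245/1.49) × 22.78 × e^(−0.245×0.3154) = 0.1644 × 22.78 × 0.9256 = 3.467 mg/L.
Minimum DO = 10.1 − 3.467 = 6.633 mg/L.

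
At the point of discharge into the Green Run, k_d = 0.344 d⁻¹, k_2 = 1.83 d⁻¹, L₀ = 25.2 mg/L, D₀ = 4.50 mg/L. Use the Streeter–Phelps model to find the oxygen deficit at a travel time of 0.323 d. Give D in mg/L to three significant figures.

k_d L₀/(k_2−k_d) = 0.344×25.2/(1.83−0.344) = 8.669/1.486 = 5.834 mg/L.
e^(−k_d t) = e^(−0.344×0.3230) = 0.8948; e^(−k_2 t) = e^(−1.83×0.3230) = 0.5537.
D = 5.834 × (0.8948 − 0.5537) + 4.50 × 0.5537 = 1.990 + 2.492 = 4.482 mg/L.

D ≈ 4.48 mg/L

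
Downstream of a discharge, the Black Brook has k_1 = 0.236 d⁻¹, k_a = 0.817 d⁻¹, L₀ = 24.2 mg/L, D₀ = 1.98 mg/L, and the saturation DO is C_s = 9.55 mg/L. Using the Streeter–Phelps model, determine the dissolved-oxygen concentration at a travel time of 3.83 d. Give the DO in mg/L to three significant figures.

k_1 L₀/(k_a−k_1) = 0.236×24.2/(0.817−0.236) = 5.711/0.5810 = 9.830 mg/L.
e^(−k_1 t) = e^(−0.236×3.830) = 0.4050; e^(−k_a t) = e^(−0.817×3.830) = 0.04376.
D = 9.830 × (0.4050 − 0.04376) + 1.98 × 0.04376 = 3.551 + 0.08664 = 3.638 mg/L.
DO = C_s − D = 9.55 − 3.638 = 5.912 mg/L.

DO ≈ 5.91 mg/L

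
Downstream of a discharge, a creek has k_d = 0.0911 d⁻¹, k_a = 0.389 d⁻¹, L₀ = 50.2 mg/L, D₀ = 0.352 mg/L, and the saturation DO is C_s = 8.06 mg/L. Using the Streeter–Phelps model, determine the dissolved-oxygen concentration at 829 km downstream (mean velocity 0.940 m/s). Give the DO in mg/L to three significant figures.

DO ≈ 2.29 mg/L

Travel time t = x/v = 829 km / (0.940 m/s) = 829000 m / 0.940 m/s = 881900 s = 10.21 d.
k_d L₀/(k_a−k_d) = 0.0911×50.2/(0.389−0.0911) = 4.573/0.2979 = 15.35 mg/L.
e^(−k_d t) = e^(−0.0911×10.21) = 0.3946; e^(−k_a t) = e^(−0.389×10.21) = 0.01886.
D = 15.35 × (0.3946 − 0.01886) + 0.352 × 0.01886 = 5.768 + 0.006639 = 5.775 mg/L.
DO = C_s − D = 8.06 − 5.775 = 2.285 mg/L.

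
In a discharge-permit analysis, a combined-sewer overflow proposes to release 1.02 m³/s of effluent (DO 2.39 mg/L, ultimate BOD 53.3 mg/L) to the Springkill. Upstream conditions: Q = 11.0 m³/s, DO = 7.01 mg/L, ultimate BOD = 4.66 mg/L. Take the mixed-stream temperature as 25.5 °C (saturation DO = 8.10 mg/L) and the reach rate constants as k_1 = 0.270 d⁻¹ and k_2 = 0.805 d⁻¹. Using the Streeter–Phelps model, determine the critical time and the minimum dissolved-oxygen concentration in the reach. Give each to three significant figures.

t_c ≈ 1.28 d; minimum DO ≈ 6.01 mg/L

Mixed DO = (11.0×7.01 + 1.02×2.39)/(11.0+1.02) = 79.55/12.02 = 6.618 mg/L.
Mixed L₀ = (11.0×4.66 + 1.02×53.3)/(12.02) = 105.6/12.02 = 8.788 mg/L.
Initial deficit D₀ = C_s − DO₀ = 8.10 − 6.618 = 1.482 mg/L.
t_c = (1/0.5350) ln[(0.805/0.270)(1 − 1.482×0.5350/(0.270×8.788))] = 1.869 × ln(1.985) = 1.282 d.
D_c = (0.270/0.805) × 8.788 × e^(−0.270×1.282) = 0.3354 × 8.788 × 0.7075 = 2.085 mg/L.
Minimum DO = 8.10 − 2.085 = 6.015 mg/L.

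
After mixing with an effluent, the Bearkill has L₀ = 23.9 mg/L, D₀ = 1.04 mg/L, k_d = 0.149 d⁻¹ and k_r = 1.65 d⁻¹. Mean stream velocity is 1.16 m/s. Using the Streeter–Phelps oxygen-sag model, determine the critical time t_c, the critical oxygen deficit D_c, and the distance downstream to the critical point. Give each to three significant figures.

t_c ≈ 1.22 d; D_c ≈ 1.80 mg/L; x_c ≈ 122 km

At the critical point dD/dt = 0, so k_d L₀ e^(−k_d t) = k_r D. Substituting D(t) from the Streeter–Phelps equation and solving for t gives
t_c = ln[(k_r/k_d)(1 − D₀(k_r−k_d)/(k_d L₀))] / (k_r−k_d).
Here k_r−k_d = 1.501 d⁻¹ and 1 − D₀(k_r−k_d)/(k_d L₀) = 1 − 1.04×1.501/(0.149×23.9) = 0.5616, so
t_c = ln(11.07 × 0.5616) / 1.501 = 1.828 / 1.501 = 1.218 d.
D_c = (k_d/k_r) L₀ e^(−k_d t_c) = (0.149/1.65) × 23.9 × e^(−0.149×1.218) = 0.09030 × 23.9 × 0.8341 = 1.800 mg/L.
x_c = v t_c = 1.16 m/s × 1.218 d × 86400 s/d = 122000 m ≈ 122 km.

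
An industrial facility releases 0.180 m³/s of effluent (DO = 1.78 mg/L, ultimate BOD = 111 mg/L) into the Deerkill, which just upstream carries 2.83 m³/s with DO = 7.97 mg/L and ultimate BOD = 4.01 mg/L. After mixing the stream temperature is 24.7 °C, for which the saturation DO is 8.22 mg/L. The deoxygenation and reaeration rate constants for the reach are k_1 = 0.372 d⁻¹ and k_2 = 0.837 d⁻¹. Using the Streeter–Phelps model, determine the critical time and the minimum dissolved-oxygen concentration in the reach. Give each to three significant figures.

Mixed DO = (2.83×7.97 + 0.180×1.78)/(2.83+0.180) = 22.88/3.010 = 7.600 mg/L.
Mixed L₀ = (2.83×4.01 + 0.180×111)/(3.010) = 31.33/3.010 = 10.41 mg/L.
Initial deficit D₀ = C_s − DO₀ = 8.22 − 7.600 = 0.6202 mg/L.
t_c = (1/0.4650) ln[(0.837/0.372)(1 − 0.6202×0.4650/(0.372×10.41))] = 2.151 × ln(2.082) = 1.577 d.
D_c = (0.372/0.837) × 10.41 × e^(−0.372×1.577) = 0.4444 × 10.41 × 0.5561 = 2.572 mg/L.
Minimum DO = 8.22 − 2.572 = 5.648 mg/L.

t_c ≈ 1.58 d; minimum DO ≈ 5.65 mg/L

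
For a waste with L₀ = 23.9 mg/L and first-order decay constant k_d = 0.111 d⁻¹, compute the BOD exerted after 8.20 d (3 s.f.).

y_t = L₀(1 − e^(−k_d t)) = 23.9 × (1 − e^(−0.111×8.20))
= 23.9 × (1 − 0.4024) = 23.9 × 0.5976 = 14.28 mg/L.

y ≈ 14.3 mg/L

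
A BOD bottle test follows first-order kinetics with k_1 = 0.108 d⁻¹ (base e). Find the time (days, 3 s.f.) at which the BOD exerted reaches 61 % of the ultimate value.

y/L₀ = 1 − e^(−k_1 t) = 0.61 ⇒ e^(−k_1 t) = 0.390
t = −ln(0.390) / 0.108 = 0.9416 / 0.108 = 8.719 d.

t ≈ 8.72 d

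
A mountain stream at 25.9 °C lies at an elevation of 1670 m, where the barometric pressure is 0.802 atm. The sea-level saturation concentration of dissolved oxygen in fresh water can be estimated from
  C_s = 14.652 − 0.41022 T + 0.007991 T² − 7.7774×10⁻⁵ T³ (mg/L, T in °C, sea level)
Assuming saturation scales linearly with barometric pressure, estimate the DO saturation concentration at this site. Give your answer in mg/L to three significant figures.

C_s ≈ 6.45 mg/L

At sea level: C_s = 14.652 − 0.41022×25.9 + 0.007991×25.9² − 7.7774×10⁻⁵×25.9³ = 8.037 mg/L.
Pressure correction: C_s' = 8.037 × 0.802 = 6.445 mg/L.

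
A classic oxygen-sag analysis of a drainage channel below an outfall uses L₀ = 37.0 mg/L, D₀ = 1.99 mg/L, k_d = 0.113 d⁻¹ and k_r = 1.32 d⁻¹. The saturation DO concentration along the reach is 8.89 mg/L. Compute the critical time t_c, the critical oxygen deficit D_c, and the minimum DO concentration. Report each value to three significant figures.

t_c ≈ 1.33 d; D_c ≈ 2.73 mg/L; min DO ≈ 6.16 mg/L

t_c = [1/(k_r−k_d)] ln[(k_r/k_d)(1 − D₀(k_r−k_d)/(k_d L₀))]
= [1/(1.32−0.113)] ln[(1.32/0.113)(1 − 1.99×1.207/(0.113×37.0))]
= (1/1.207) ln[11.68 × 0.4255] = 0.8285 × ln(4.971) = 0.8285 × 1.604 = 1.329 d.
D_c = (k_d/k_r) L₀ e^(−k_d t_c) = (0.113/1.32) × 37.0 × e^(−0.113×1.329) = 0.08561 × 37.0 × 0.8606 = 2.726 mg/L.
Minimum DO = C_s − D_c = 8.89 − 2.726 = 6.164 mg/L.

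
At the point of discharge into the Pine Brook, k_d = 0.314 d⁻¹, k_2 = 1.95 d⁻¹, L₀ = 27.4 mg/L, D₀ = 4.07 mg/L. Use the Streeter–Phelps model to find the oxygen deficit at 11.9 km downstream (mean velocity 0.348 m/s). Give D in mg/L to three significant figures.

D ≈ 4.09 mg/L

Travel time t = x/v = 11.9 km / (0.348 m/s) = 11900 m / 0.348 m/s = 34200 s = 0.3958 d.
k_d L₀/(k_2−k_d) = 0.314×27.4/(1.95−0.314) = 8.604/1.636 = 5.259 mg/L.
e^(−k_d t) = e^(−0.314×0.3958) = 0.8831; e^(−k_2 t) = e^(−1.95×0.3958) = 0.4622.
D = 5.259 × (0.8831 − 0.4622) + 4.07 × 0.4622 = 2.214 + 1.881 = 4.095 mg/L.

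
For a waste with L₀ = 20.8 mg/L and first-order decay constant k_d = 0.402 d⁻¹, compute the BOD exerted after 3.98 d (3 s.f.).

y ≈ 16.6 mg/L

y_t = L₀(1 − e^(−k_d t)) = 20.8 × (1 − e^(−0.402×3.98))
= 20.8 × (1 − 0.2019) = 20.8 × 0.7981 = 16.60 mg/L.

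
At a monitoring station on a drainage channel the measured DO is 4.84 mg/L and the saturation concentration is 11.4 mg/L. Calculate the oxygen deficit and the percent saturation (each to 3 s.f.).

D = C_s − C = 11.4 − 4.84 = 6.56 mg/L.
% saturation = 4.84/11.4 × 100 = 42.5 %.

D ≈ 6.56 mg/L; 42.5 % saturation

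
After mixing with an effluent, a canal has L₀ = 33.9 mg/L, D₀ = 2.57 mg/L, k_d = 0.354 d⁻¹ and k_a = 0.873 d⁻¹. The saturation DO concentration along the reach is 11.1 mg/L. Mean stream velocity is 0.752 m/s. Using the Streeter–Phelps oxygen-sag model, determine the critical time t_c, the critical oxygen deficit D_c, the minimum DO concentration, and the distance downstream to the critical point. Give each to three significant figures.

With k_a/k_d = 2.466 and 1 − D₀(k_a−k_d)/(k_d L₀) = 0.8889,
t_c = ln(2.466 × 0.8889) / (0.873 − 0.354) = ln(2.192) / 0.5190 = 0.7848/0.5190 = 1.512 d.
L(t_c) = L₀ e^(−k_d t_c) = 33.9 × 0.5855 = 19.85 mg/L, and at the critical point k_a D_c = k_d L, so D_c = (0.354/0.873) × 19.85 = 8.048 mg/L.
Minimum DO = C_s − D_c = 11.1 − 8.048 = 3.052 mg/L.
x_c = v t_c = 0.752 m/s × 1.512 d × 86400 s/d = 98250 m ≈ 98.2 km.

t_c ≈ 1.51 d; D_c ≈ 8.05 mg/L; min DO ≈ 3.05 mg/L; x_c ≈ 98.2 km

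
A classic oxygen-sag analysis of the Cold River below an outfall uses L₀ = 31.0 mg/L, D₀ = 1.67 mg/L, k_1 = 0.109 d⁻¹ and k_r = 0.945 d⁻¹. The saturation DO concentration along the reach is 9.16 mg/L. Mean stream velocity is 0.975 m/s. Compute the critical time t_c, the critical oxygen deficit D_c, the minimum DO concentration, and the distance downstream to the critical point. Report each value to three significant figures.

With k_r/k_1 = 8.670 and 1 − D₀(k_r−k_1)/(k_1 L₀) = 0.5868,
t_c = ln(8.670 × 0.5868) / (0.945 − 0.109) = ln(5.088) / 0.8360 = 1.627/0.8360 = 1.946 d.
D_c = (k_1/k_r) L₀ e^(−k_1 t_c) = (0.109/0.945) × 31.0 × e^(−0.109×1.946) = 0.1153 × 31.0 × 0.8089 = 2.892 mg/L.
Minimum DO = C_s − D_c = 9.16 − 2.892 = 6.268 mg/L.
x_c = v t_c = 0.975 m/s × 1.946 d × 86400 s/d = 163900 m ≈ 164 km.

t_c ≈ 1.95 d; D_c ≈ 2.89 mg/L; min DO ≈ 6.27 mg/L; x_c ≈ 164 km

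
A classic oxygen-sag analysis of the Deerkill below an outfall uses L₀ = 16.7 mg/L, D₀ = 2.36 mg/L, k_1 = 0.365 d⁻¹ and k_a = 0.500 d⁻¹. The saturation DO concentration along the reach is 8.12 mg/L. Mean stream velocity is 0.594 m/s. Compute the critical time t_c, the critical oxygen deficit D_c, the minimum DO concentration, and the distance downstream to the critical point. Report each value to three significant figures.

t_c = [1/(k_a−k_1)] ln[(k_a/k_1)(1 − D₀(k_a−k_1)/(k_1 L₀))]
= [1/(0.500−0.365)] ln[(0.500/0.365)(1 − 2.36×0.1350/(0.365×16.7))]
= (1/0.1350) ln[1.370 × 0.9477] = 7.407 × ln(1.298) = 7.407 × 0.2610 = 1.934 d.
L(t_c) = L₀ e^(−k_1 t_c) = 16.7 × 0.4937 = 8.246 mg/L, and at the critical point k_a D_c = k_1 L, so D_c = (0.365/0.500) × 8.246 = 6.019 mg/L.
Minimum DO = C_s − D_c = 8.12 − 6.019 = 2.101 mg/L.
x_c = v t_c = 0.594 m/s × 1.934 d × 86400 s/d = 99230 m ≈ 99.2 km.

t_c ≈ 1.93 d; D_c ≈ 6.02 mg/L; min DO ≈ 2.10 mg/L; x_c ≈ 99.2 km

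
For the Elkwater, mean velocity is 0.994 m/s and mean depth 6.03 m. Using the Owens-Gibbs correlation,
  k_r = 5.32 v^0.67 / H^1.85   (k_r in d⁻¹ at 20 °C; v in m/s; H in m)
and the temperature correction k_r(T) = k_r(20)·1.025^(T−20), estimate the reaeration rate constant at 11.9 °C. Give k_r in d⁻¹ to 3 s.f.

k_r ≈ 0.156 d⁻¹

k_r(20) = 5.32 × 0.994^0.67 / 6.03^1.85 = 5.32 × 0.9960 / 27.77 = 0.1908 d⁻¹.
k_r(11.9) = 0.1908 × 1.025^(11.9−20) = 0.1908 × 0.8187 = 0.1562 d⁻¹.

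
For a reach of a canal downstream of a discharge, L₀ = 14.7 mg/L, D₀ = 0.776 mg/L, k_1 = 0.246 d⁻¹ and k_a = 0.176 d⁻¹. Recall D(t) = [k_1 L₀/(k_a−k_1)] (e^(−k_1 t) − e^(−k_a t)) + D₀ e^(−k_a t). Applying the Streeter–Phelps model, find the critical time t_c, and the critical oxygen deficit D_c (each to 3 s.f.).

t_c = [1/(k_a−k_1)] ln[(k_a/k_1)(1 − D₀(k_a−k_1)/(k_1 L₀))]
= [1/(0.176−0.246)] ln[(0.176/0.246)(1 − 0.776×-0.07000/(0.246×14.7))]
= (1/-0.07000) ln[0.7154 × 1.015] = -14.29 × ln(0.7262) = -14.29 × -0.3199 = 4.571 d.
D_c = (k_1/k_a) L₀ e^(−k_1 t_c) = (0.246/0.176) × 14.7 × e^(−0.246×4.571) = 1.398 × 14.7 × 0.3249 = 6.675 mg/L.

t_c ≈ 4.57 d; D_c ≈ 6.67 mg/L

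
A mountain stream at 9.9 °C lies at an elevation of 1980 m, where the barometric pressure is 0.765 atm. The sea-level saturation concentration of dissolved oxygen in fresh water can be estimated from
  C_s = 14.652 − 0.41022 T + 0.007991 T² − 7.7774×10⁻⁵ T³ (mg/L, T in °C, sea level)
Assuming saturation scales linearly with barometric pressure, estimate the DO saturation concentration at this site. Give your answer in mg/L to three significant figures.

C_s ≈ 8.64 mg/L

At sea level: C_s = 14.652 − 0.41022×9.9 + 0.007991×9.9² − 7.7774×10⁻⁵×9.9³ = 11.30 mg/L.
Pressure correction: C_s' = 11.30 × 0.765 = 8.643 mg/L.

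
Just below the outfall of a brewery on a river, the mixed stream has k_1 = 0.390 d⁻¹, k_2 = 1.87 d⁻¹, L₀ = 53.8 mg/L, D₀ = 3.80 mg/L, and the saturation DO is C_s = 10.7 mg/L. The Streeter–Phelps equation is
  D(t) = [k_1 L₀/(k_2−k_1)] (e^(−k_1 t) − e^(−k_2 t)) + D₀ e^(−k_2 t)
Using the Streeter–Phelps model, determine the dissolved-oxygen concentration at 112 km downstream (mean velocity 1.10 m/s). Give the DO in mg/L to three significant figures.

DO ≈ 2.89 mg/L

Travel time t = x/v = 112 km / (1.10 m/s) = 112000 m / 1.10 m/s = 101800 s = 1.178 d.
k_1 L₀/(k_2−k_1) = 0.390×53.8/(1.87−0.390) = 20.98/1.480 = 14.18 mg/L.
e^(−k_1 t) = e^(−0.390×1.178) = 0.6315; e^(−k_2 t) = e^(−1.87×1.178) = 0.1104.
D = 14.18 × (0.6315 − 0.1104) + 3.80 × 0.1104 = 7.388 + 0.4195 = 7.808 mg/L.
DO = C_s − D = 10.7 − 7.808 = 2.892 mg/L.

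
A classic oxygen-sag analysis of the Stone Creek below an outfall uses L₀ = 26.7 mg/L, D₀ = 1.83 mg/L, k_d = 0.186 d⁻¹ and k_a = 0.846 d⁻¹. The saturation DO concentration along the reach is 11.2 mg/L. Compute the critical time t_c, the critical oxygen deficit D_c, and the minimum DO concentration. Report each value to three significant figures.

t_c ≈ 1.87 d; D_c ≈ 4.14 mg/L; min DO ≈ 7.06 mg/L

At the critical point dD/dt = 0, so k_d L₀ e^(−k_d t) = k_a D. Substituting D(t) from the Streeter–Phelps equation and solving for t gives
t_c = ln[(k_a/k_d)(1 − D₀(k_a−k_d)/(k_d L₀))] / (k_a−k_d).
Here k_a−k_d = 0.6600 d⁻¹ and 1 − D₀(k_a−k_d)/(k_d L₀) = 1 − 1.83×0.6600/(0.186×26.7) = 0.7568, so
t_c = ln(4.548 × 0.7568) / 0.6600 = 1.236 / 0.6600 = 1.873 d.
L(t_c) = L₀ e^(−k_d t_c) = 26.7 × 0.7058 = 18.85 mg/L, and at the critical point k_a D_c = k_d L, so D_c = (0.186/0.846) × 18.85 = 4.143 mg/L.
Minimum DO = C_s − D_c = 11.2 − 4.143 = 7.057 mg/L.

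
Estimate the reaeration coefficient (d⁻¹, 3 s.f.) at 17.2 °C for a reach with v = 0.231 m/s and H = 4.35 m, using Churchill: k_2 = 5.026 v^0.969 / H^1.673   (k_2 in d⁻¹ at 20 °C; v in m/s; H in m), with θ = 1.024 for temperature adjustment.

k_2 ≈ 0.0972 d⁻¹

k_2(20) = 5.026 × 0.231^0.969 / 4.35^1.673 = 5.026 × 0.2417 / 11.70 = 0.1038 d⁻¹.
k_2(17.2) = 0.1038 × 1.024^(17.2−20) = 0.1038 × 0.9358 = 0.09717 d⁻¹.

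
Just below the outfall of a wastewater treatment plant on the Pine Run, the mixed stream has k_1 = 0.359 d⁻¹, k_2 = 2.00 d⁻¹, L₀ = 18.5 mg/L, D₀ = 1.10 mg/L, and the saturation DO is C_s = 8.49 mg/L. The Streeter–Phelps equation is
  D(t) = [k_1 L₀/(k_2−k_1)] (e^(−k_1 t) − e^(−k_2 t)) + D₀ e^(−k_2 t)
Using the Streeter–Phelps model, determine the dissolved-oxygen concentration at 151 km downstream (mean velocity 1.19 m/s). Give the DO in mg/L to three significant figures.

DO ≈ 6.26 mg/L

Travel time t = x/v = 151 km / (1.19 m/s) = 151000 m / 1.19 m/s = 126900 s = 1.469 d.
k_1 L₀/(k_2−k_1) = 0.359×18.5/(2.00−0.359) = 6.641/1.641 = 4.047 mg/L.
e^(−k_1 t) = e^(−0.359×1.469) = 0.5902; e^(−k_2 t) = e^(−2.00×1.469) = 0.05301.
D = 4.047 × (0.5902 − 0.05301) + 1.10 × 0.05301 = 2.174 + 0.05831 = 2.233 mg/L.
DO = C_s − D = 8.49 − 2.233 = 6.257 mg/L.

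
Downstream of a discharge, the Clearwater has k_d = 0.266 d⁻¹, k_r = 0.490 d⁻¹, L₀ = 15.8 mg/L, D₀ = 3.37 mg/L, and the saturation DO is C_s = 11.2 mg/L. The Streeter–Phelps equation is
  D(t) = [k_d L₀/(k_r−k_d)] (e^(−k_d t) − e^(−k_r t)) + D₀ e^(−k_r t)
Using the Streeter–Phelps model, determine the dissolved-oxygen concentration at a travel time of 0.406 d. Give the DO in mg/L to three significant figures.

DO ≈ 6.97 mg/L

k_d L₀/(k_r−k_d) = 0.266×15.8/(0.490−0.266) = 4.203/0.2240 = 18.76 mg/L.
e^(−k_d t) = e^(−0.266×0.4060) = 0.8976; e^(−k_r t) = e^(−0.490×0.4060) = 0.8196.
D = 18.76 × (0.8976 − 0.8196) + 3.37 × 0.8196 = 1.464 + 2.762 = 4.226 mg/L.
DO = C_s − D = 11.2 − 4.226 = 6.974 mg/L.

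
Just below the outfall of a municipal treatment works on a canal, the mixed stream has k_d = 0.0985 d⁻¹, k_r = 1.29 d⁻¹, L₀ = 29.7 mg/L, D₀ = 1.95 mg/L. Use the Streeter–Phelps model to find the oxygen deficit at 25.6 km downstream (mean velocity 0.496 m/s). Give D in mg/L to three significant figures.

D ≈ 2.08 mg/L

Travel time t = x/v = 25.6 km / (0.496 m/s) = 25600 m / 0.496 m/s = 51610 s = 0.5974 d.
k_d L₀/(k_r−k_d) = 0.0985×29.7/(1.29−0.0985) = 2.925/1.192 = 2.455 mg/L.
e^(−k_d t) = e^(−0.0985×0.5974) = 0.9429; e^(−k_r t) = e^(−1.29×0.5974) = 0.4627.
D = 2.455 × (0.9429 − 0.4627) + 1.95 × 0.4627 = 1.179 + 0.9023 = 2.081 mg/L.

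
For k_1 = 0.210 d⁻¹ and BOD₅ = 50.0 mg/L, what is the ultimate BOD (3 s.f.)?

L₀ ≈ 76.9 mg/L

BOD₅ = L₀(1 − e^(−5k_1)) ⇒ L₀ = BOD₅ / (1 − e^(−5×0.210))
= 50.0 / (1 − 0.3499) = 50.0 / 0.6501 = 76.92 mg/L.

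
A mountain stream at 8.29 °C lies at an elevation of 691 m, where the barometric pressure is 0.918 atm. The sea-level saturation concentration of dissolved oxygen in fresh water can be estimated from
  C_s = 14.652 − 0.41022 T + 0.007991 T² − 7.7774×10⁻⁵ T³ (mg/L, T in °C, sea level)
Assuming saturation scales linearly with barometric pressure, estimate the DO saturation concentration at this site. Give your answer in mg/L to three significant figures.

C_s ≈ 10.8 mg/L

At sea level: C_s = 14.652 − 0.41022×8.29 + 0.007991×8.29² − 7.7774×10⁻⁵×8.29³ = 11.76 mg/L.
Pressure correction: C_s' = 11.76 × 0.918 = 10.79 mg/L.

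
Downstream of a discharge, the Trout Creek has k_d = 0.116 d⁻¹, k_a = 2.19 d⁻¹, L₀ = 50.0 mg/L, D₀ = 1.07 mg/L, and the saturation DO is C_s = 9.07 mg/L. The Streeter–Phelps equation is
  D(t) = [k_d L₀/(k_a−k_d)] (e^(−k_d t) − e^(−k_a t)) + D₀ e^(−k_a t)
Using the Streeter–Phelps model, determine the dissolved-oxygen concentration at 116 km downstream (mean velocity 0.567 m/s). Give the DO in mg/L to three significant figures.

DO ≈ 6.95 mg/L

Travel time t = x/v = 116 km / (0.567 m/s) = 116000 m / 0.567 m/s = 204600 s = 2.368 d.
k_d L₀/(k_a−k_d) = 0.116×50.0/(2.19−0.116) = 5.800/2.074 = 2.797 mg/L.
e^(−k_d t) = e^(−0.116×2.368) = 0.7598; e^(−k_a t) = e^(−2.19×2.368) = 0.005596.
D = 2.797 × (0.7598 − 0.005596) + 1.07 × 0.005596 = 2.109 + 0.005988 = 2.115 mg/L.
DO = C_s − D = 9.07 − 2.115 = 6.955 mg/L.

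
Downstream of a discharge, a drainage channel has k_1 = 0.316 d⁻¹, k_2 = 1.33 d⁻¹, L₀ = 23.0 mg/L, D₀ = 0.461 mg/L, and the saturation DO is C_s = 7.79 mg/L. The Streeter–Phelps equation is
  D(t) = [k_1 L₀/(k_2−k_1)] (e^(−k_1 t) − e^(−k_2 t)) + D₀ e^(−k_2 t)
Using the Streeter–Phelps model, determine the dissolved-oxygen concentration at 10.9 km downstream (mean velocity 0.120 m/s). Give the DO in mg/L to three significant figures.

DO ≈ 4.31 mg/L

Travel time t = x/v = 10.9 km / (0.120 m/s) = 10900 m / 0.120 m/s = 90830 s = 1.051 d.
k_1 L₀/(k_2−k_1) = 0.316×23.0/(1.33−0.316) = 7.268/1.014 = 7.168 mg/L.
e^(−k_1 t) = e^(−0.316×1.051) = 0.7173; e^(−k_2 t) = e^(−1.33×1.051) = 0.2470.
D = 7.168 × (0.7173 − 0.2470) + 0.461 × 0.2470 = 3.371 + 0.1139 = 3.485 mg/L.
DO = C_s − D = 7.79 − 3.485 = 4.305 mg/L.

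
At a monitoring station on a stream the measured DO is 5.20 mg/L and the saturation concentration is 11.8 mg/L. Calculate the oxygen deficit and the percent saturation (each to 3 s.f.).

D ≈ 6.60 mg/L; 44.1 % saturation

D = C_s − C = 11.8 − 5.20 = 6.60 mg/L.
% saturation = 5.20/11.8 × 100 = 44.1 %.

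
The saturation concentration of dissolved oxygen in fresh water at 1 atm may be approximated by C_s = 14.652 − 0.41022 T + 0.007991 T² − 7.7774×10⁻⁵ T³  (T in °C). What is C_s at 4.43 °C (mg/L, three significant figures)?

C_s ≈ 13.0 mg/L

C_s = 14.652 − 0.41022×4.43 + 0.007991×4.43² − 7.7774×10⁻⁵×4.43³ = 12.98 mg/L.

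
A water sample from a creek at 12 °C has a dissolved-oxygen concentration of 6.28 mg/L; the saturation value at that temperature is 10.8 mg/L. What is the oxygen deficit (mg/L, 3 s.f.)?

D = C_s − C = 10.8 − 6.28 = 4.52 mg/L.

D ≈ 4.52 mg/L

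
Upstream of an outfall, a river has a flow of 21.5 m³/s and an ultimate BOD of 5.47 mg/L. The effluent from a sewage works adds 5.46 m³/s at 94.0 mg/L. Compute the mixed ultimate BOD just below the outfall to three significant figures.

23.4 mg/L

Flow-weighted mixing: C = (Q_r C_r + Q_w C_w)/(Q_r + Q_w)
= (21.5×5.47 + 5.46×94.0)/(21.5 + 5.46) = 630.8/26.96 = 23.40 mg/L.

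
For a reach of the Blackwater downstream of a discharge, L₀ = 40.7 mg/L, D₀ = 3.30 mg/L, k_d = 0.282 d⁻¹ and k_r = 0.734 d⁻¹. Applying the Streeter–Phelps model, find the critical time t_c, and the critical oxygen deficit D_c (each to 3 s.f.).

t_c ≈ 1.81 d; D_c ≈ 9.39 mg/L

t_c = [1/(k_r−k_d)] ln[(k_r/k_d)(1 − D₀(k_r−k_d)/(k_d L₀))]
= [1/(0.734−0.282)] ln[(0.734/0.282)(1 − 3.30×0.4520/(0.282×40.7))]
= (1/0.4520) ln[2.603 × 0.8700] = 2.212 × ln(2.265) = 2.212 × 0.8174 = 1.808 d.
D_c = (k_d/k_r) L₀ e^(−k_d t_c) = (0.282/0.734) × 40.7 × e^(−0.282×1.808) = 0.3842 × 40.7 × 0.6005 = 9.390 mg/L.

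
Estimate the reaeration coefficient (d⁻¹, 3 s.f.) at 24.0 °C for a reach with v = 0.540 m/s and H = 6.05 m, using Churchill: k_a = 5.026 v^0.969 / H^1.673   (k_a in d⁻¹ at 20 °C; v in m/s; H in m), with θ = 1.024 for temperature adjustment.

k_a(20) = 5.026 × 0.540^0.969 / 6.05^1.673 = 5.026 × 0.5504 / 20.32 = 0.1362 d⁻¹.
k_a(24.0) = 0.1362 × 1.024^(24.0−20) = 0.1362 × 1.100 = 0.1497 d⁻¹.

k_a ≈ 0.150 d⁻¹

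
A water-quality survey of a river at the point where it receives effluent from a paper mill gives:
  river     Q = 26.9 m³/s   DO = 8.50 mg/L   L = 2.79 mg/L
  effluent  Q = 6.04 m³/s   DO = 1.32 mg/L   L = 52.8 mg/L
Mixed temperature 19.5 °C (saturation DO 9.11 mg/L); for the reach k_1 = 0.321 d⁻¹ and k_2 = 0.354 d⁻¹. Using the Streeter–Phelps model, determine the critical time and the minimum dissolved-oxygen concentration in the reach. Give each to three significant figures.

t_c ≈ 2.46 d; minimum DO ≈ 4.19 mg/L

Mixed DO = (26.9×8.50 + 6.04×1.32)/(26.9+6.04) = 236.6/32.94 = 7.183 mg/L.
Mixed L₀ = (26.9×2.79 + 6.04×52.8)/(32.94) = 394.0/32.94 = 11.96 mg/L.
Initial deficit D₀ = C_s − DO₀ = 9.11 − 7.183 = 1.927 mg/L.
t_c = (1/0.03300) ln[(0.354/0.321)(1 − 1.927×0.03300/(0.321×11.96))] = 30.30 × ln(1.085) = 2.459 d.
D_c = (0.321/0.354) × 11.96 × e^(−0.321×2.459) = 0.9068 × 11.96 × 0.4541 = 4.925 mg/L.
Minimum DO = 9.11 − 4.925 = 4.185 mg/L.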